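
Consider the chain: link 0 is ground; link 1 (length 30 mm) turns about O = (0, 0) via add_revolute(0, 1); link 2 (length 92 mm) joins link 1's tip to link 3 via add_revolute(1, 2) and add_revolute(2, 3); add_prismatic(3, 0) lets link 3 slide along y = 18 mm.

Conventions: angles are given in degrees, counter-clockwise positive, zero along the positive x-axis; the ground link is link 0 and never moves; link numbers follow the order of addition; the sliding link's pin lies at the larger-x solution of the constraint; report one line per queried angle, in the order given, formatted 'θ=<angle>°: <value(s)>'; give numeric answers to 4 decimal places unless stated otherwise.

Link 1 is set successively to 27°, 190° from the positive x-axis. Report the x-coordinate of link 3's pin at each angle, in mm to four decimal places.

geometry: r = 30 mm, L = 92 mm, e = 18 mm
θ=27°: crank pin P = (r cos θ, r sin θ) = (26.730196, 13.619715)
θ=27°: h = r sin θ − e = 13.619715 − 18 = -4.380285
θ=27°: x = r cos θ + √(L² − h²) = 26.730196 + 91.895664 = 118.625860
θ=190°: crank pin P = (r cos θ, r sin θ) = (-29.544233, -5.209445)
θ=190°: h = r sin θ − e = -5.209445 − 18 = -23.209445
θ=190°: x = r cos θ + √(L² − h²) = -29.544233 + 89.024276 = 59.480043

θ=27°: 118.6259
θ=190°: 59.4800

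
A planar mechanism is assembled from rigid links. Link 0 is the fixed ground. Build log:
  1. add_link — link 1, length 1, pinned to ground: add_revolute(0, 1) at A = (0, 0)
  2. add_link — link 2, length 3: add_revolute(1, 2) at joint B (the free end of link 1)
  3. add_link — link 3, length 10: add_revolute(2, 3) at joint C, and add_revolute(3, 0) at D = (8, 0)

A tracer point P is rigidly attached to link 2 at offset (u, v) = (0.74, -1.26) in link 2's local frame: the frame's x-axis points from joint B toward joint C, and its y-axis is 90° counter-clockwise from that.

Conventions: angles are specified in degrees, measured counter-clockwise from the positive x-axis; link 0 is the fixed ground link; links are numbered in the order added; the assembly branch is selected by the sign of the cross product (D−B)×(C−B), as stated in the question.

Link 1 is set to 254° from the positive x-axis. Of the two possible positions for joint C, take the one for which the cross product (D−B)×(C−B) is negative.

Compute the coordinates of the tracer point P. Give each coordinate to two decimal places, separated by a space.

A=(0,0), D=(8.00,0)
B = A + 1.00·(cos254°, sin254°) = (-0.2756, -0.9613)
|BD| = 8.3313
circle(B,3.00) ∩ circle(D,10.00): a=-1.2957, h=2.7058
  candidates: C₊=(-1.8749,1.5769) cross=22.542; C₋=(-1.2505,-3.7985) cross=-22.542
  branch - wants cross < 0 → take C=(-1.2505,-3.7985) (cross=-22.542)
ex = (C−B)/|BC| = (-0.3250,-0.9457); ey = (0.9457,-0.3250)
P = B + 0.74·ex + -1.26·ey = (-1.7077,-1.2517)

-1.71 -1.25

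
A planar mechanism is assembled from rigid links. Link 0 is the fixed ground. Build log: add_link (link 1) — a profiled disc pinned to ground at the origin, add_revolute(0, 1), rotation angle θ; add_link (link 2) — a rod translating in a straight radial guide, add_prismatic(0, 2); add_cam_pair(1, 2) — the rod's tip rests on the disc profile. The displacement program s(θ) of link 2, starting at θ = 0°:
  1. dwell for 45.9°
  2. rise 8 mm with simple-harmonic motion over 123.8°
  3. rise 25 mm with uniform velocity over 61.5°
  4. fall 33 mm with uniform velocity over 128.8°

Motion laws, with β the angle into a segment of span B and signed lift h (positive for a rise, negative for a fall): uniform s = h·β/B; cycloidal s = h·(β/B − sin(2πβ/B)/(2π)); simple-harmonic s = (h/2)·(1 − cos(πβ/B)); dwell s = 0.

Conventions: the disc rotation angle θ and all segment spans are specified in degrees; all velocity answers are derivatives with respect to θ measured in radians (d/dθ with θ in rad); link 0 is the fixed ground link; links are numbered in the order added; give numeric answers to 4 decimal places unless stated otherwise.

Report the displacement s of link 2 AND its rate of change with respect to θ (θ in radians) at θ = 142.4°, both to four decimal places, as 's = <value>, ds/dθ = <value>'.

seg 1 [0°–45.9°] dwell: s stays 0.0000
seg 2 [45.9°–169.7°] simple-harmonic, h=8: θ=142.4° here. β=96.5, B=123.8. 8/2·(1 − cos(π·0.7795)) = 7.0779 → s = 7.0779
velocity in seg [45.9°–169.7°] (simple-harmonic), θ in radians: β = 96.5° = 1.6842 rad, B = 123.8° = 2.1607 rad; ds/dθ = (πh/(2B)) sin(πβ/B) = (π·8/(2·2.1607)) sin(π·0.7795) = 3.714424 mm/rad

s = 7.0779, ds/dθ = 3.7144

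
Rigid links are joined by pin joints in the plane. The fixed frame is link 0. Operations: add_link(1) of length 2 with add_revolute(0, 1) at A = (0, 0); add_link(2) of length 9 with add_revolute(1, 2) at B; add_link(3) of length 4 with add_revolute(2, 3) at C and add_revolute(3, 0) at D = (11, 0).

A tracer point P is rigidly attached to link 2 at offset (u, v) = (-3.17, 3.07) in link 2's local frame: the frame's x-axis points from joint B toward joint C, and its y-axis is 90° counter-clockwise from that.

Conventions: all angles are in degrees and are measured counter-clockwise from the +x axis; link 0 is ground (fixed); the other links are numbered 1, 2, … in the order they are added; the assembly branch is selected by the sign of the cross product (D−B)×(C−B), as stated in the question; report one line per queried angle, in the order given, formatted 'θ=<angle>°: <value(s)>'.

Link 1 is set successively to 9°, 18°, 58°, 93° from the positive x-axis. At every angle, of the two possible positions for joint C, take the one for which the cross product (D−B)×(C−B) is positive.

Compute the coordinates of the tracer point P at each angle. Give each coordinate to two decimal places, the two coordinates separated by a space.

A=(0,0), D=(11.00,0)
θ=9°: B = A + 2.00·(cos9°, sin9°) = (1.9754, 0.3129)
θ=9°: |BD| = 9.0300
θ=9°: circle(B,9.00) ∩ circle(D,4.00): a=8.1141, h=3.8937
θ=9°:   candidates: C₊=(10.2195,3.9231) cross=35.160; C₋=(9.9497,-3.8597) cross=-35.160
θ=9°:   branch + wants cross > 0 → take C=(10.2195,3.9231) (cross=35.160)
θ=9°: ex = (C−B)/|BC| = (0.9160,0.4011); ey = (-0.4011,0.9160)
θ=9°: P = B + -3.17·ex + 3.07·ey = (-2.1599,1.8534)
θ=18°: B = A + 2.00·(cos18°, sin18°) = (1.9021, 0.6180)
θ=18°: |BD| = 9.1189
θ=18°: circle(B,9.00) ∩ circle(D,4.00): a=8.1235, h=3.8742
θ=18°:   candidates: C₊=(10.2695,3.9327) cross=35.328; C₋=(9.7443,-3.7978) cross=-35.328
θ=18°:   branch + wants cross > 0 → take C=(10.2695,3.9327) (cross=35.328)
θ=18°: ex = (C−B)/|BC| = (0.9297,0.3683); ey = (-0.3683,0.9297)
θ=18°: P = B + -3.17·ex + 3.07·ey = (-2.1757,2.3047)
θ=58°: B = A + 2.00·(cos58°, sin58°) = (1.0598, 1.6961)
θ=58°: |BD| = 10.0838
θ=58°: circle(B,9.00) ∩ circle(D,4.00): a=8.2649, h=3.5625
θ=58°:   candidates: C₊=(9.8062,3.8177) cross=35.924; C₋=(8.6078,-3.2058) cross=-35.924
θ=58°:   branch + wants cross > 0 → take C=(9.8062,3.8177) (cross=35.924)
θ=58°: ex = (C−B)/|BC| = (0.9718,0.2357); ey = (-0.2357,0.9718)
θ=58°: P = B + -3.17·ex + 3.07·ey = (-2.7445,3.9323)
θ=93°: B = A + 2.00·(cos93°, sin93°) = (-0.1047, 1.9973)
θ=93°: |BD| = 11.2829
θ=93°: circle(B,9.00) ∩ circle(D,4.00): a=8.5219, h=2.8943
θ=93°:   candidates: C₊=(8.7950,3.3374) cross=32.656; C₋=(7.7703,-2.3599) cross=-32.656
θ=93°:   branch + wants cross > 0 → take C=(8.7950,3.3374) (cross=32.656)
θ=93°: ex = (C−B)/|BC| = (0.9889,0.1489); ey = (-0.1489,0.9889)
θ=93°: P = B + -3.17·ex + 3.07·ey = (-3.6965,4.5610)

θ=9°: -2.16 1.85
θ=18°: -2.18 2.30
θ=58°: -2.74 3.93
θ=93°: -3.70 4.56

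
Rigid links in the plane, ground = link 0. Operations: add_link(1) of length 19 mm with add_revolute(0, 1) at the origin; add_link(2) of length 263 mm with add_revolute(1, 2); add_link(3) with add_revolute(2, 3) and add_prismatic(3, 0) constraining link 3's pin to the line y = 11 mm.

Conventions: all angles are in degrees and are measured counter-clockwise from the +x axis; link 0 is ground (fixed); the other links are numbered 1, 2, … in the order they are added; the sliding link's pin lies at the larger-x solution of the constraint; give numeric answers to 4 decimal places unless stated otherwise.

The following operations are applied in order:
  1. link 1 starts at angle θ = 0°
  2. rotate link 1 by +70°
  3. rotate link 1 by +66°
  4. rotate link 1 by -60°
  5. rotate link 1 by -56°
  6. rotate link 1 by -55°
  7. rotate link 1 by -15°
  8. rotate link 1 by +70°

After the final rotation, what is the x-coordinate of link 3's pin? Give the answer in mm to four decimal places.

geometry: r = 19 mm, L = 263 mm, e = 11 mm; θ starts at 0°
rotate link 1 by +70°: θ ← 0° +70° = 70°
rotate link 1 by +66°: θ ← 70° +66° = 136°
rotate link 1 by -60°: θ ← 136° -60° = 76°
rotate link 1 by -56°: θ ← 76° -56° = 20°
rotate link 1 by -55°: θ ← 20° -55° = -35°
rotate link 1 by -15°: θ ← -35° -15° = -50°
rotate link 1 by +70°: θ ← -50° +70° = 20°
crank pin P = (r cos θ, r sin θ) = (17.854160, 6.498383)
h = r sin θ − e = 6.498383 − 11 = -4.501617
x = r cos θ + √(L² − h²) = 17.854160 + 262.961471 = 280.815631

280.8156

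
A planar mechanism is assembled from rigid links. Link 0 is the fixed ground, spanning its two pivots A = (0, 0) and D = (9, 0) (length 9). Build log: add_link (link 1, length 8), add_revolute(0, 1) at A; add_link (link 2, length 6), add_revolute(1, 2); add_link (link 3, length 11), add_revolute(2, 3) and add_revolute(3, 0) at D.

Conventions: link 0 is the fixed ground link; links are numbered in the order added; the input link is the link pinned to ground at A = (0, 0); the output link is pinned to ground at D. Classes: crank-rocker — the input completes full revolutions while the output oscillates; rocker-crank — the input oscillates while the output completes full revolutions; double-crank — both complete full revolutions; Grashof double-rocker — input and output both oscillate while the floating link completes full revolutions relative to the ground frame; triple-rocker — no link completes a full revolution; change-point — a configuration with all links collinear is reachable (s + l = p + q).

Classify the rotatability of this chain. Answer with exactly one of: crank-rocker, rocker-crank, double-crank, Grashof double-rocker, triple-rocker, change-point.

lengths: ground=9, input=8, coupler=6, output=11
sorted: s=6 (shortest), l=11 (longest), p+q=17
s + l = 17 vs p + q = 17
s + l = p + q → change-point (collinear configuration reachable)

change-point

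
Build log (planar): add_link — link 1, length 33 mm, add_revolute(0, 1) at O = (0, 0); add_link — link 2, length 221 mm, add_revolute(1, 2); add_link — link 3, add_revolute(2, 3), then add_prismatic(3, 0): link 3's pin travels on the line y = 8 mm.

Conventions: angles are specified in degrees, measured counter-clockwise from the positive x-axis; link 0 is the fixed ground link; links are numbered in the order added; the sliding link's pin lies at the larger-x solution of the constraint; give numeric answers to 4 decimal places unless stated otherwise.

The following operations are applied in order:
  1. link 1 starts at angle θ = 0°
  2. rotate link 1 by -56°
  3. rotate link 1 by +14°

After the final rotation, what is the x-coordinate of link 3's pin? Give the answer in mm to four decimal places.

geometry: r = 33 mm, L = 221 mm, e = 8 mm; θ starts at 0°
rotate link 1 by -56°: θ ← 0° -56° = -56°
rotate link 1 by +14°: θ ← -56° +14° = -42°
crank pin P = (r cos θ, r sin θ) = (24.523779, -22.081310)
h = r sin θ − e = -22.081310 − 8 = -30.081310
x = r cos θ + √(L² − h²) = 24.523779 + 218.943177 = 243.466956

243.4670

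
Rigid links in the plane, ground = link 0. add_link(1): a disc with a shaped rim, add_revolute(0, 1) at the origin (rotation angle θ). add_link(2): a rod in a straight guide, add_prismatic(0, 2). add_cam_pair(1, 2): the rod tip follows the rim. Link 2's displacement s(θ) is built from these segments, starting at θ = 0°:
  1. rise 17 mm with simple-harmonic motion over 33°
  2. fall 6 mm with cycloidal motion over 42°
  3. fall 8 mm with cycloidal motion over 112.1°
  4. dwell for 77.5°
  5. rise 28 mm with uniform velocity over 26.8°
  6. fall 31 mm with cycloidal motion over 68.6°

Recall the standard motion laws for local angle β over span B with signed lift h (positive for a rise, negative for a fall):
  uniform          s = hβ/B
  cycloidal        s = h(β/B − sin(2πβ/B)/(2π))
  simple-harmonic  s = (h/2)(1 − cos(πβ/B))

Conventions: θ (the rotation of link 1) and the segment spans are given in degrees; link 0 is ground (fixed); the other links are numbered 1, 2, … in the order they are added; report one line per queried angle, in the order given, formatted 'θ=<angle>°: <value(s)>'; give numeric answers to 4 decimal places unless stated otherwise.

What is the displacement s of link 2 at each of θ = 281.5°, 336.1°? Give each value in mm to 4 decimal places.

segment 1 (0° to 33°, simple-harmonic, h = 17) is passed completely: s = 0.0000 + (17) = 17.0000
segment 2 (33° to 75°, cycloidal, h = -6) is passed completely: s = 17.0000 + (-6) = 11.0000
segment 3 (75° to 187.1°, cycloidal, h = -8) is passed completely: s = 11.0000 + (-8) = 3.0000
segment 4 (187.1° to 264.6°, dwell): s unchanged at 3.0000
θ = 281.5° falls in segment 5 (264.6° to 291.4°, uniform, h = 28): β = 281.5 − 264.6 = 16.9°, B = 26.8°; Δs = 28·16.9/26.8 = 17.6567; s = 3.0000 + 17.6567 = 20.6567
segment 5 (264.6° to 291.4°, uniform, h = 28) is passed completely: s = 3.0000 + (28) = 31.0000
θ = 336.1° falls in segment 6 (291.4° to 360°, cycloidal, h = -31): β = 336.1 − 291.4 = 44.7°, B = 68.6°; Δs = -31·(0.6516 − sin(2π·0.6516)/(2π)) = -24.2203; s = 31.0000 − 24.2203 = 6.7797

θ=281.5°: 20.6567
θ=336.1°: 6.7797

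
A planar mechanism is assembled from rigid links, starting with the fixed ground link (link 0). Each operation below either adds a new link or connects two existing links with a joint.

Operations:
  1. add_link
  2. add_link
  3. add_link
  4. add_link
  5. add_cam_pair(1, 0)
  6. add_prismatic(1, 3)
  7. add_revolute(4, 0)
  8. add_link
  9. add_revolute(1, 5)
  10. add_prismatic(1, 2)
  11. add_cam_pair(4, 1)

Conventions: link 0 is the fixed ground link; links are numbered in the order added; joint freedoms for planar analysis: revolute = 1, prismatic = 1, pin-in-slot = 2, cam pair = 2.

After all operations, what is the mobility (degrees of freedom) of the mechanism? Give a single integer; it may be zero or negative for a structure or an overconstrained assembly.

ground; <1,0,0>
#1 <2,0,0>
#2 <3,0,0>
#3 <4,0,0>
#4 <5,0,0>
C:1↔0 J2 <5,0,1>
P:1↔3 J1 <5,1,1>
R:4↔0 J1 <5,2,1>
#5 <6,2,1>
R:1↔5 J1 <6,3,1>
P:1↔2 J1 <6,4,1>
C:4↔1 J2 <6,4,2>
3×5 − 2×4 − 1×2 = 5

M = 5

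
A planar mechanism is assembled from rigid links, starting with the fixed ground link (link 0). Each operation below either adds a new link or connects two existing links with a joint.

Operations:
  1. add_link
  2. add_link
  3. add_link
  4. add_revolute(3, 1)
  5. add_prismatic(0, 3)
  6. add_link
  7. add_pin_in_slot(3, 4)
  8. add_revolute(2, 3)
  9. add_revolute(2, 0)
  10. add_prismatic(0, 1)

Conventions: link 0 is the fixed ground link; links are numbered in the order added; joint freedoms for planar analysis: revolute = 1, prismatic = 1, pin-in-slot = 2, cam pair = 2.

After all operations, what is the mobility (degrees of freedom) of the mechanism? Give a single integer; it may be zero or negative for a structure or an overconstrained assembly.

(L,J1,J2)=(1,0,0); link0 fixed
link1: (2,0,0)
link2: (3,0,0)
link3: (4,0,0)
R 3-1 [J1]: (4,1,0)
P 0-3 [J1]: (4,2,0)
link4: (5,2,0)
PS 3-4 [J2]: (5,2,1)
R 2-3 [J1]: (5,3,1)
R 2-0 [J1]: (5,4,1)
P 0-1 [J1]: (5,5,1)
Grübler: 3·4 − 2·5 − 1 = 1

M = 1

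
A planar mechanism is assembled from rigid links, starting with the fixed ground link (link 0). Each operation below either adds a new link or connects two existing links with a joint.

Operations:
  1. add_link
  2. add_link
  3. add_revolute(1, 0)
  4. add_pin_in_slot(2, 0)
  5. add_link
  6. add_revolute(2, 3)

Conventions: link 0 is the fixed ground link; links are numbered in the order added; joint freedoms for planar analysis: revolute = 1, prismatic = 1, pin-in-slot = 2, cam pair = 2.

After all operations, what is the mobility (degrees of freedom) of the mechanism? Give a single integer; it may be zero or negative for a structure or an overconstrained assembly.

(L,J1,J2)=(1,0,0); link0 fixed
link1: (2,0,0)
link2: (3,0,0)
R 1-0 [J1]: (3,1,0)
PS 2-0 [J2]: (3,1,1)
link3: (4,1,1)
R 2-3 [J1]: (4,2,1)
Grübler: 3·3 − 2·2 − 1 = 4

M = 4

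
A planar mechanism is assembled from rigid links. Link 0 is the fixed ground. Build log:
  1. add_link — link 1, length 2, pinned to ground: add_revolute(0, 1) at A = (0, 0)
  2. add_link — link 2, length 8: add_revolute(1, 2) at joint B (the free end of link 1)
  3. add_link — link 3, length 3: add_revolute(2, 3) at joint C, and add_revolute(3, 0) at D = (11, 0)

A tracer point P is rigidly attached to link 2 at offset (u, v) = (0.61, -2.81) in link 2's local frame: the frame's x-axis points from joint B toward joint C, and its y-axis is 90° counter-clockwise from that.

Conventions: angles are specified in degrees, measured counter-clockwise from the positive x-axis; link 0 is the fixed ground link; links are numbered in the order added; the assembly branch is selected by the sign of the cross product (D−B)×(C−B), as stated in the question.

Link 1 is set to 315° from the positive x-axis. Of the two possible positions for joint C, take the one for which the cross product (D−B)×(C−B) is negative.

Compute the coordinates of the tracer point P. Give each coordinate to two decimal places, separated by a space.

A=(0,0), D=(11.00,0)
B = A + 2.00·(cos315°, sin315°) = (1.4142, -1.4142)
|BD| = 9.6895
circle(B,8.00) ∩ circle(D,3.00): a=7.6829, h=2.2301
  candidates: C₊=(8.6893,1.9133) cross=21.609; C₋=(9.3403,-2.4991) cross=-21.609
  branch - wants cross < 0 → take C=(9.3403,-2.4991) (cross=-21.609)
ex = (C−B)/|BC| = (0.9908,-0.1356); ey = (0.1356,0.9908)
P = B + 0.61·ex + -2.81·ey = (1.6375,-4.2810)

1.64 -4.28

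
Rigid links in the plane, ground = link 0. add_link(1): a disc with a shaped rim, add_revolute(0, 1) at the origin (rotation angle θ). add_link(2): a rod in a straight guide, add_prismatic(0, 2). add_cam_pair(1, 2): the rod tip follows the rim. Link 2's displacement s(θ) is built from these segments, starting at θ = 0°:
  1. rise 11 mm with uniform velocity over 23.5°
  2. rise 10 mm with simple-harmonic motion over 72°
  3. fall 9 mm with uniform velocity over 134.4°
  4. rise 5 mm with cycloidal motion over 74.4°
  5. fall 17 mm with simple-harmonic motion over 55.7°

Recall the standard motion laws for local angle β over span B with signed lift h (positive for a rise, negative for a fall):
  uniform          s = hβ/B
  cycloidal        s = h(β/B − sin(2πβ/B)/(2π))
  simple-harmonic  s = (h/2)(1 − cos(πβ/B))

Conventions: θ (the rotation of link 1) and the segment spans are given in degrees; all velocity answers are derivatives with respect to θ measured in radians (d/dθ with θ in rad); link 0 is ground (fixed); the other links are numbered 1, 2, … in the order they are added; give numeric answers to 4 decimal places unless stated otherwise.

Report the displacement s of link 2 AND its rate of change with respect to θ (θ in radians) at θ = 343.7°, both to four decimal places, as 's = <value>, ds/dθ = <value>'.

segment 1 (0° to 23.5°, uniform, h = 11) is passed completely: s = 0.0000 + (11) = 11.0000
segment 2 (23.5° to 95.5°, simple-harmonic, h = 10) is passed completely: s = 11.0000 + (10) = 21.0000
segment 3 (95.5° to 229.9°, uniform, h = -9) is passed completely: s = 21.0000 + (-9) = 12.0000
segment 4 (229.9° to 304.3°, cycloidal, h = 5) is passed completely: s = 12.0000 + (5) = 17.0000
θ = 343.7° falls in segment 5 (304.3° to 360°, simple-harmonic, h = -17): β = 343.7 − 304.3 = 39.4°, B = 55.7°; Δs = -17/2·(1 − cos(π·0.7074)) = -13.6538; s = 17.0000 − 13.6538 = 3.3462
velocity in seg [304.3°–360°] (simple-harmonic), θ in radians: β = 39.4° = 0.6877 rad, B = 55.7° = 0.9721 rad; ds/dθ = (πh/(2B)) sin(πβ/B) = (π·(-17)/(2·0.9721)) sin(π·0.7074) = -21.843276 mm/rad

s = 3.3462, ds/dθ = -21.8433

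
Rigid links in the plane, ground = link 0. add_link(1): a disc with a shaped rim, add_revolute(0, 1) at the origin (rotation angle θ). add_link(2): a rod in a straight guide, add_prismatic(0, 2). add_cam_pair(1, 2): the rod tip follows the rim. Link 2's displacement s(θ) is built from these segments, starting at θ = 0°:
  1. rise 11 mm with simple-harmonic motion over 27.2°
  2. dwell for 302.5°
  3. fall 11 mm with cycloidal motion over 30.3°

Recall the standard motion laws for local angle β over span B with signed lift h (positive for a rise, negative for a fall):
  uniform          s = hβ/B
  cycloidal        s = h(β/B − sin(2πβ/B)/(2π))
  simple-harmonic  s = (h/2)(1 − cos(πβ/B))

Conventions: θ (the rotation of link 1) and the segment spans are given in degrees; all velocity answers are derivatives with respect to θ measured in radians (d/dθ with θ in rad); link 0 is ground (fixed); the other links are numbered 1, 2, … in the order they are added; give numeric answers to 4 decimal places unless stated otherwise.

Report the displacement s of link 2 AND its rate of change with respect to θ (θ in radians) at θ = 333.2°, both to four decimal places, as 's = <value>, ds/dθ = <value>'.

segment 1 (0° to 27.2°, simple-harmonic, h = 11) is passed completely: s = 0.0000 + (11) = 11.0000
segment 2 (27.2° to 329.7°, dwell): s unchanged at 11.0000
θ = 333.2° falls in segment 3 (329.7° to 360°, cycloidal, h = -11): β = 333.2 − 329.7 = 3.5°, B = 30.3°; Δs = -11·(0.1155 − sin(2π·0.1155)/(2π)) = -0.1087; s = 11.0000 − 0.1087 = 10.8913
velocity in seg [329.7°–360°] (cycloidal), θ in radians: β = 3.5° = 0.0611 rad, B = 30.3° = 0.5288 rad; ds/dθ = (h/B)(1 − cos(2πβ/B)) = ((-11)/0.5288)(1 − cos(2π·0.1155)) = -5.242095 mm/rad

s = 10.8913, ds/dθ = -5.2421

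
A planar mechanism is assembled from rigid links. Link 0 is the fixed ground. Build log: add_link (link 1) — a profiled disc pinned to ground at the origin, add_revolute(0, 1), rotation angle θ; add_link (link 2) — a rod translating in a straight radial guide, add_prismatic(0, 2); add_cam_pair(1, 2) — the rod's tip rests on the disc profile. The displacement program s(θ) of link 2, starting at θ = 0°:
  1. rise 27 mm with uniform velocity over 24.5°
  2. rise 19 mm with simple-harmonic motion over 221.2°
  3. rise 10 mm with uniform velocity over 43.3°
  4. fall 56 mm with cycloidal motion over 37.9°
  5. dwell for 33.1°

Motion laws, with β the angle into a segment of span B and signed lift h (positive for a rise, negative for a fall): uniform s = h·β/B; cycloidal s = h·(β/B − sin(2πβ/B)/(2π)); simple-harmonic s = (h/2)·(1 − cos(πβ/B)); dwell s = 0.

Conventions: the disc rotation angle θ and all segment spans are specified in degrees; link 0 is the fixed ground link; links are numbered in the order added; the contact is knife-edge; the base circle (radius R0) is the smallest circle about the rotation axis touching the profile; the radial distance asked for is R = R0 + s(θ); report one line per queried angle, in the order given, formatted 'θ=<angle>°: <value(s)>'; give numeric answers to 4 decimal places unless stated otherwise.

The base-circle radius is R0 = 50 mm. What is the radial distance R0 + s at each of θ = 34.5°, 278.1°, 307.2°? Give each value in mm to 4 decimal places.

seg 1 [0°–24.5°] uniform, h=27: full span → s += 27 → s = 27.0000
seg 2 [24.5°–245.7°] simple-harmonic, h=19: θ=34.5° here. β=10, B=221.2. 19/2·(1 − cos(π·0.0452)) = 0.0957 → s = 27.0957
seg 2 [24.5°–245.7°] simple-harmonic, h=19: full span → s += 19 → s = 46.0000
seg 3 [245.7°–289°] uniform, h=10: θ=278.1° here. β=32.4, B=43.3. 10·32.4/43.3 = 7.4827 → s = 53.4827
seg 3 [245.7°–289°] uniform, h=10: full span → s += 10 → s = 56.0000
seg 4 [289°–326.9°] cycloidal, h=-56: θ=307.2° here. β=18.2, B=37.9. -56·(0.4802 − sin(2π·0.4802)/(2π)) = -25.7865 → s = 30.2135
θ=34.5°: R = R0 + s = 50 + 27.0957 = 77.0957
θ=278.1°: R = R0 + s = 50 + 53.4827 = 103.4827
θ=307.2°: R = R0 + s = 50 + 30.2135 = 80.2135

θ=34.5°: 77.0957
θ=278.1°: 103.4827
θ=307.2°: 80.2135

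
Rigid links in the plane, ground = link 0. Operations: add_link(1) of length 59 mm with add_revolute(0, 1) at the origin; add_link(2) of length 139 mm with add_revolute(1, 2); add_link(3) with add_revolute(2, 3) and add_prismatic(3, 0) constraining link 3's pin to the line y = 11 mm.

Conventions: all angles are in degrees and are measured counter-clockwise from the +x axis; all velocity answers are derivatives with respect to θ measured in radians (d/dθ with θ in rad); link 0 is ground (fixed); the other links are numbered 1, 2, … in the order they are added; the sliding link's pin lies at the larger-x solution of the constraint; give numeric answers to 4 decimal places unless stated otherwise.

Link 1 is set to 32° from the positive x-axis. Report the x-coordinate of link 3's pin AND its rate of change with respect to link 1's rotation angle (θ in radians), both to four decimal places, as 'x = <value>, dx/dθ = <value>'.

geometry: r = 59 mm, L = 139 mm, e = 11 mm
crank pin P = (r cos θ, r sin θ) = (50.034838, 31.265237)
h = r sin θ − e = 31.265237 − 11 = 20.265237
x = r cos θ + √(L² − h²) = 50.034838 + 137.514800 = 187.549638
dx/dθ = −r sin θ − h·r cos θ/√(L² − h²) (θ in radians; h = 20.265237) = -38.638754

x = 187.5496, dx/dθ = -38.6388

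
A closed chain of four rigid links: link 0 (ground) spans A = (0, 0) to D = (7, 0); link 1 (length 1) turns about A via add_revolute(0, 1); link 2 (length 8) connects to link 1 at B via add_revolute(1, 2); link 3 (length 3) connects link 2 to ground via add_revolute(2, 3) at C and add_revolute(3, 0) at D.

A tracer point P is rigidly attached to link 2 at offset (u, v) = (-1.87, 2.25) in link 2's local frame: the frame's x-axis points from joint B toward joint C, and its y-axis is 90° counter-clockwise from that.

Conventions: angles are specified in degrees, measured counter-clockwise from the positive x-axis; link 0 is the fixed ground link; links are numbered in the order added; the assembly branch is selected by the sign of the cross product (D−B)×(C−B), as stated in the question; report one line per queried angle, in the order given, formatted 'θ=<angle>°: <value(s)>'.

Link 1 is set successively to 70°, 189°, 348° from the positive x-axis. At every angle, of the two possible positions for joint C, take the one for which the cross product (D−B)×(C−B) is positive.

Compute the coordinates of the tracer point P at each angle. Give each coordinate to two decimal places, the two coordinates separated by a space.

A=(0,0), D=(7.00,0)
θ=70°: B = A + 1.00·(cos70°, sin70°) = (0.3420, 0.9397)
θ=70°: |BD| = 6.7240
θ=70°: circle(B,8.00) ∩ circle(D,3.00): a=7.4518, h=2.9104
θ=70°:   candidates: C₊=(8.1275,2.7801) cross=19.569; C₋=(7.3140,-2.9835) cross=-19.569
θ=70°:   branch + wants cross > 0 → take C=(8.1275,2.7801) (cross=19.569)
θ=70°: ex = (C−B)/|BC| = (0.9732,0.2300); ey = (-0.2300,0.9732)
θ=70°: P = B + -1.87·ex + 2.25·ey = (-1.9954,2.6992)
θ=189°: B = A + 1.00·(cos189°, sin189°) = (-0.9877, -0.1564)
θ=189°: |BD| = 7.9892
θ=189°: circle(B,8.00) ∩ circle(D,3.00): a=7.4367, h=2.9487
θ=189°:   candidates: C₊=(6.3899,2.9373) cross=23.558; C₋=(6.5054,-2.9589) cross=-23.558
θ=189°:   branch + wants cross > 0 → take C=(6.3899,2.9373) (cross=23.558)
θ=189°: ex = (C−B)/|BC| = (0.9222,0.3867); ey = (-0.3867,0.9222)
θ=189°: P = B + -1.87·ex + 2.25·ey = (-3.5823,1.1953)
θ=348°: B = A + 1.00·(cos348°, sin348°) = (0.9781, -0.2079)
θ=348°: |BD| = 6.0254
θ=348°: circle(B,8.00) ∩ circle(D,3.00): a=7.5767, h=2.5678
θ=348°:   candidates: C₊=(8.4617,2.6198) cross=15.472; C₋=(8.6389,-2.5127) cross=-15.472
θ=348°:   branch + wants cross > 0 → take C=(8.4617,2.6198) (cross=15.472)
θ=348°: ex = (C−B)/|BC| = (0.9354,0.3535); ey = (-0.3535,0.9354)
θ=348°: P = B + -1.87·ex + 2.25·ey = (-1.5664,1.2359)

θ=70°: -2.00 2.70
θ=189°: -3.58 1.20
θ=348°: -1.57 1.24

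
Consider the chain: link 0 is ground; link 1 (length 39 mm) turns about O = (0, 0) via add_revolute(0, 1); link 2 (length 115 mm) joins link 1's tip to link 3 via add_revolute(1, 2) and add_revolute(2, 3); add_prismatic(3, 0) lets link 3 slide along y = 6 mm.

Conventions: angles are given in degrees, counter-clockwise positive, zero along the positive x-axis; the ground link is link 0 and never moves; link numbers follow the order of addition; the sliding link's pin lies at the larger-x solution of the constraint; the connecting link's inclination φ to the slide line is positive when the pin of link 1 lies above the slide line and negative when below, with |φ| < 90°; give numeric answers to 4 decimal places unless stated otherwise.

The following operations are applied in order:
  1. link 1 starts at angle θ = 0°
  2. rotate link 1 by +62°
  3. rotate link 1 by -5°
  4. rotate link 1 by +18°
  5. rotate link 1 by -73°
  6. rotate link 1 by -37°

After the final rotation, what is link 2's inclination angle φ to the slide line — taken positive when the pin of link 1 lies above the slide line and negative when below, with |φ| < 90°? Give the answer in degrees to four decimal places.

geometry: r = 39 mm, L = 115 mm, e = 6 mm; θ starts at 0°
rotate link 1 by +62°: θ ← 0° +62° = 62°
rotate link 1 by -5°: θ ← 62° -5° = 57°
rotate link 1 by +18°: θ ← 57° +18° = 75°
rotate link 1 by -73°: θ ← 75° -73° = 2°
rotate link 1 by -37°: θ ← 2° -37° = -35°
h = r sin θ − e = -22.369481 − 6 = -28.369481
sin φ = h / L = -28.369481 / 115 = -0.24669114
φ = arcsin(-0.24669114) = -14.281797°

-14.2818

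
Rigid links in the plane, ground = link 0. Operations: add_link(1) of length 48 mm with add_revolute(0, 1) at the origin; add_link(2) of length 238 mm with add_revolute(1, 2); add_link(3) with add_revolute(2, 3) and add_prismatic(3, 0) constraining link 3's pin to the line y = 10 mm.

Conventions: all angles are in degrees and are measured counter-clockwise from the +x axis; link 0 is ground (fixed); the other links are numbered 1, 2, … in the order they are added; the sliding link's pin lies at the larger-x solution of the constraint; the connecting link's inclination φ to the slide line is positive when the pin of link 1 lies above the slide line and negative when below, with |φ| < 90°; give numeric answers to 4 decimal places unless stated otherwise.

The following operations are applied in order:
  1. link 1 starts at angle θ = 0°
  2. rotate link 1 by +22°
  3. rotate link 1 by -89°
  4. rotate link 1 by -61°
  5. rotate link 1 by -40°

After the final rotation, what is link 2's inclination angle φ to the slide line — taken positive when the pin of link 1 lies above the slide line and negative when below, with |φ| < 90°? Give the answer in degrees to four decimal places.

geometry: r = 48 mm, L = 238 mm, e = 10 mm; θ starts at 0°
rotate link 1 by +22°: θ ← 0° +22° = 22°
rotate link 1 by -89°: θ ← 22° -89° = -67°
rotate link 1 by -61°: θ ← -67° -61° = -128°
rotate link 1 by -40°: θ ← -128° -40° = -168°
h = r sin θ − e = -9.979761 − 10 = -19.979761
sin φ = h / L = -19.979761 / 238 = -0.08394858
φ = arcsin(-0.08394858) = -4.815567°

-4.8156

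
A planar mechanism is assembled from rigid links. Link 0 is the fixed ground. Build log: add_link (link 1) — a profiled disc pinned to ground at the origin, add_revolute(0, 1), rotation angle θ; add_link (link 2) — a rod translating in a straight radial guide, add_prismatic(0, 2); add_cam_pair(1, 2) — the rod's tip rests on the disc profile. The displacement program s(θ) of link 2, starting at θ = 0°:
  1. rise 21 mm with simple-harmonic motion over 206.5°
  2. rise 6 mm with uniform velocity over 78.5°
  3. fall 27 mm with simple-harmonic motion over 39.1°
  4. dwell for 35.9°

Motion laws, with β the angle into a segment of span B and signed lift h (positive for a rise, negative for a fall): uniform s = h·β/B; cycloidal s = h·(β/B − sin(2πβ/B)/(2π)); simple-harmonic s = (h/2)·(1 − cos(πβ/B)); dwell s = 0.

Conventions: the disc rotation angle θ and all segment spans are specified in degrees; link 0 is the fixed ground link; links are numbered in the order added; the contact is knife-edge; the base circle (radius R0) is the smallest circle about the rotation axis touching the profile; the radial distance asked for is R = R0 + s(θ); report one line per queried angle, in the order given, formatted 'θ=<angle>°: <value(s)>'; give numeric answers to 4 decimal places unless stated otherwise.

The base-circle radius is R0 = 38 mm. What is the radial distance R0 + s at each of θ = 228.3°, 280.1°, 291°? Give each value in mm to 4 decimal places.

seg 1 [0°–206.5°] simple-harmonic, h=21: full span → s += 21 → s = 21.0000
seg 2 [206.5°–285°] uniform, h=6: θ=228.3° here. β=21.8, B=78.5. 6·21.8/78.5 = 1.6662 → s = 22.6662
seg 2 [206.5°–285°] uniform, h=6: θ=280.1° here. β=73.6, B=78.5. 6·73.6/78.5 = 5.6255 → s = 26.6255
seg 2 [206.5°–285°] uniform, h=6: full span → s += 6 → s = 27.0000
seg 3 [285°–324.1°] simple-harmonic, h=-27: θ=291° here. β=6, B=39.1. -27/2·(1 − cos(π·0.1535)) = -1.5386 → s = 25.4614
θ=228.3°: R = R0 + s = 38 + 22.6662 = 60.6662
θ=280.1°: R = R0 + s = 38 + 26.6255 = 64.6255
θ=291°: R = R0 + s = 38 + 25.4614 = 63.4614

θ=228.3°: 60.6662
θ=280.1°: 64.6255
θ=291°: 63.4614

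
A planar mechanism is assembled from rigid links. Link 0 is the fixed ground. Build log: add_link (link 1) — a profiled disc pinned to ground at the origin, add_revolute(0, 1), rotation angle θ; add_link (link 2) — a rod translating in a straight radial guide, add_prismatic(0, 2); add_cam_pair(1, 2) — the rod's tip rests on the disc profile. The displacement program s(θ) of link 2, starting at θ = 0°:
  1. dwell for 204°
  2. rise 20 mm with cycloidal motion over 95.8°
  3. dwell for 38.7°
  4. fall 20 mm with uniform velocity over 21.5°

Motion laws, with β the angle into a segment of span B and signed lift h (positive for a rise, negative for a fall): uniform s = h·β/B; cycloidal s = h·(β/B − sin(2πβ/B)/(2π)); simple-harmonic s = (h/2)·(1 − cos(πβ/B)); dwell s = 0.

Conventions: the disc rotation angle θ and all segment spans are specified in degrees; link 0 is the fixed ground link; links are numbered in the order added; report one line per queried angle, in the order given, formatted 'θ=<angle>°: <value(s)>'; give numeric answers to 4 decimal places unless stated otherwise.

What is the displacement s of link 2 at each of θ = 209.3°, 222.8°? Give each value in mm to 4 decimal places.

seg 1 [0°–204°] dwell: s stays 0.0000
seg 2 [204°–299.8°] cycloidal, h=20: θ=209.3° here. β=5.3, B=95.8. 20·(0.0553 − sin(2π·0.0553)/(2π)) = 0.0221 → s = 0.0221
seg 2 [204°–299.8°] cycloidal, h=20: θ=222.8° here. β=18.8, B=95.8. 20·(0.1962 − sin(2π·0.1962)/(2π)) = 0.9216 → s = 0.9216

θ=209.3°: 0.0221
θ=222.8°: 0.9216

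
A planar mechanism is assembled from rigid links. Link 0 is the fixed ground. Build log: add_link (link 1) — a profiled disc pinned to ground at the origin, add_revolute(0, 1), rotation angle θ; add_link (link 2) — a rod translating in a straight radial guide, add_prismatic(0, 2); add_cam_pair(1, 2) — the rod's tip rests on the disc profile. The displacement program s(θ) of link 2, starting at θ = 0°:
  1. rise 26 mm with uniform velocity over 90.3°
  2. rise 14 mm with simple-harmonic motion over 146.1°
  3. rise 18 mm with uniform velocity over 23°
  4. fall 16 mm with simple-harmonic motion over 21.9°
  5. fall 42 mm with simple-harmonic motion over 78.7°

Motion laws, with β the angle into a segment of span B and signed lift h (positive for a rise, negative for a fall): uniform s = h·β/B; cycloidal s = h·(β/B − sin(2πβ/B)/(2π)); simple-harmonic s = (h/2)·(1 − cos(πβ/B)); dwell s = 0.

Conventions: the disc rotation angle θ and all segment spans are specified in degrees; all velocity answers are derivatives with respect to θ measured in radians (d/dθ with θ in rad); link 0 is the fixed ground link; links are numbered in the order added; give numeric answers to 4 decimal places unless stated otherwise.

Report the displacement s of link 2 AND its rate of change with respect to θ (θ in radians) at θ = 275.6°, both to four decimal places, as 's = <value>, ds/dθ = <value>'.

seg 1 [0°–90.3°] uniform, h=26: full span → s += 26 → s = 26.0000
seg 2 [90.3°–236.4°] simple-harmonic, h=14: full span → s += 14 → s = 40.0000
seg 3 [236.4°–259.4°] uniform, h=18: full span → s += 18 → s = 58.0000
seg 4 [259.4°–281.3°] simple-harmonic, h=-16: θ=275.6° here. β=16.2, B=21.9. -16/2·(1 − cos(π·0.7397)) = -13.4714 → s = 44.5286
velocity in seg [259.4°–281.3°] (simple-harmonic), θ in radians: β = 16.2° = 0.2827 rad, B = 21.9° = 0.3822 rad; ds/dθ = (πh/(2B)) sin(πβ/B) = (π·(-16)/(2·0.3822)) sin(π·0.7397) = -47.970908 mm/rad

s = 44.5286, ds/dθ = -47.9709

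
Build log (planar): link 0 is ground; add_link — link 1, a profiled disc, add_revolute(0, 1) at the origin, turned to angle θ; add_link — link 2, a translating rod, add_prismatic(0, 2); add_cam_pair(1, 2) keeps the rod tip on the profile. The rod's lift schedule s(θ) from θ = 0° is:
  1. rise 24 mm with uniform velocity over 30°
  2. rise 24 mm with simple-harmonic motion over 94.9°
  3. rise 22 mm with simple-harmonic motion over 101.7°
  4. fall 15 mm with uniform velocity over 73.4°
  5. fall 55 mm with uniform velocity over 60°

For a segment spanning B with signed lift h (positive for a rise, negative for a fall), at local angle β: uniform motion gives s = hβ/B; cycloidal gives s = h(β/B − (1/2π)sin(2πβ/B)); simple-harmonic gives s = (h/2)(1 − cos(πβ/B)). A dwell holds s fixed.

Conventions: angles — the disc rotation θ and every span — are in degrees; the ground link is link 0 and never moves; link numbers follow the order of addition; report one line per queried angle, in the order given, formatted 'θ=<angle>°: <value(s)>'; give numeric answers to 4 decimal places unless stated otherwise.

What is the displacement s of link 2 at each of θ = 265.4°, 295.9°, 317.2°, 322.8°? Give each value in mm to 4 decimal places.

seg 1 [0°–30°] uniform, h=24: full span → s += 24 → s = 24.0000
seg 2 [30°–124.9°] simple-harmonic, h=24: full span → s += 24 → s = 48.0000
seg 3 [124.9°–226.6°] simple-harmonic, h=22: full span → s += 22 → s = 70.0000
seg 4 [226.6°–300°] uniform, h=-15: θ=265.4° here. β=38.8, B=73.4. -15·38.8/73.4 = -7.9292 → s = 62.0708
seg 4 [226.6°–300°] uniform, h=-15: θ=295.9° here. β=69.3, B=73.4. -15·69.3/73.4 = -14.1621 → s = 55.8379
seg 4 [226.6°–300°] uniform, h=-15: full span → s += -15 → s = 55.0000
seg 5 [300°–360°] uniform, h=-55: θ=317.2° here. β=17.2, B=60. -55·17.2/60 = -15.7667 → s = 39.2333
seg 5 [300°–360°] uniform, h=-55: θ=322.8° here. β=22.8, B=60. -55·22.8/60 = -20.9000 → s = 34.1000

θ=265.4°: 62.0708
θ=295.9°: 55.8379
θ=317.2°: 39.2333
θ=322.8°: 34.1000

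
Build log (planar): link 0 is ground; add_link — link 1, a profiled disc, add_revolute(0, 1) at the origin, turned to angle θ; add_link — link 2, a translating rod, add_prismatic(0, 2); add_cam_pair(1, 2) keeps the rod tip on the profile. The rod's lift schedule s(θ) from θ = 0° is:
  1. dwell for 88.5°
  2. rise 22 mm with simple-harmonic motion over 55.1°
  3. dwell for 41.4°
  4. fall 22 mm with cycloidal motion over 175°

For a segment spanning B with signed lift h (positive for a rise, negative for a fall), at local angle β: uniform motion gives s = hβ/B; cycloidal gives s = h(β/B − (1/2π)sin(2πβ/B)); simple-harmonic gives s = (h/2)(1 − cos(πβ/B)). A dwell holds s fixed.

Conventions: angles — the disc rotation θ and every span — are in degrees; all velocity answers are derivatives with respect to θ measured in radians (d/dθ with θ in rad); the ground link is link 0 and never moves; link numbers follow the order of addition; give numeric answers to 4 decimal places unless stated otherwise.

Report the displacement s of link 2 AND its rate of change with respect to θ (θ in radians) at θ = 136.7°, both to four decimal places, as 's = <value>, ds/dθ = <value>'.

seg 1 [0°–88.5°] dwell: s stays 0.0000
seg 2 [88.5°–143.6°] simple-harmonic, h=22: θ=136.7° here. β=48.2, B=55.1. 22/2·(1 − cos(π·0.8748)) = 21.1597 → s = 21.1597
velocity in seg [88.5°–143.6°] (simple-harmonic), θ in radians: β = 48.2° = 0.8412 rad, B = 55.1° = 0.9617 rad; ds/dθ = (πh/(2B)) sin(πβ/B) = (π·22/(2·0.9617)) sin(π·0.8748) = 13.775258 mm/rad

s = 21.1597, ds/dθ = 13.7753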